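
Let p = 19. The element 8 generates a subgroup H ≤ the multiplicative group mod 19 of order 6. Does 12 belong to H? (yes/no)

⟨8⟩ has order 6; its elements mod 19 are {1, 7, 8, 11, 12, 18}.
12 is in this set.

yes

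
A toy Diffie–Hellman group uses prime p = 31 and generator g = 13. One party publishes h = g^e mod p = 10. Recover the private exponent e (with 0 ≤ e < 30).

Successive powers of 13 modulo 31:
  13^0=1  13^1=13  13^2=14  13^3=27  13^4=10
So 13^4 ≡ 10 (mod 31), giving e = 4.

4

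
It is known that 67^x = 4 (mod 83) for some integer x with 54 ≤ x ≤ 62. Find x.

Compute 67^54 mod 83 = 27, then multiply by 67 repeatedly:
  67^54=27  67^55=66  67^56=23  67^57=47  67^58=78
  67^59=80  67^60=48  67^61=62  67^62=4
Found 4 at exponent 62.

62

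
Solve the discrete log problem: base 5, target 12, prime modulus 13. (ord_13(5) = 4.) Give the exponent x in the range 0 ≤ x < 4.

2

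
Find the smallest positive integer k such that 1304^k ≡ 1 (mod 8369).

2092

The order of 1304 must divide p − 1 = 8368 = 2^4 · 523.
Divisors: 1, 2, 4, 8, 16, 523, 1046, 2092, 4184, 8368.
Check each in increasing order: 1304^1 ≡ 1304;  1304^2 ≡ 1509;  1304^4 ≡ 713;  1304^8 ≡ 6229;  1304^16 ≡ 1757;  1304^523 ≡ 666;  1304^1046 ≡ 8368;  1304^2092 ≡ 1.
Smallest exponent giving 1 is 2092.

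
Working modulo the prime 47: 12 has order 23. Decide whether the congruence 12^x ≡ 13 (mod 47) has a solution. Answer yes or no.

⟨12⟩ has order 23; its elements mod 47 are {1, 2, 3, 4, 6, 7, 8, 9, 12, 14, 16, 17, 18, 21, 24, 25, 27, 28, 32, 34, 36, 37, 42}.
13 is not in this set.

no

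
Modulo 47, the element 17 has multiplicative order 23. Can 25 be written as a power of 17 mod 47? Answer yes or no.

⟨17⟩ has order 23; its elements mod 47 are {1, 2, 3, 4, 6, 7, 8, 9, 12, 14, 16, 17, 18, 21, 24, 25, 27, 28, 32, 34, 36, 37, 42}.
25 is in this set.

yes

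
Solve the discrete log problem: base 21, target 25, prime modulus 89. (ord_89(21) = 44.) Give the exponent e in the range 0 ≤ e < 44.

6

Baby-step giant-step with m = ceil(sqrt(44)) = 7.
Baby table (21^j mod 89 for j=0..6):
  0:1  1:21  2:85  3:5  4:16  5:69  6:25
Giant step factor: 21^(-7) ≡ 79 (mod 89).
Scan 25·79^i mod 89 for i = 0, 1, …:
  i=0: 25
Match at i=0, j=6: e = 0·7 + 6 = 6.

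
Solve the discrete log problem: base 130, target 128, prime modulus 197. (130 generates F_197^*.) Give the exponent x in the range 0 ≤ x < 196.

133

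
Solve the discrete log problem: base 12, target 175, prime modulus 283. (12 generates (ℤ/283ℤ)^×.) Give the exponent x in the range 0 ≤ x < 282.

Baby-step giant-step with m = ceil(sqrt(282)) = 17.
Baby table (12^j mod 283 for j=0..16):
  0:1  1:12  2:144  3:30  4:77  5:75  6:51  7:46
  8:269  9:115  10:248  11:146  12:54  13:82  14:135  15:205
  16:196
Giant step factor: 12^(-17) ≡ 119 (mod 283).
Scan 175·119^i mod 283 for i = 0, 1, …:
  i=0: 175   i=1: 166   i=2: 227   i=3: 128
  i=4: 233   i=5: 276   i=6: 16   i=7: 206
  i=8: 176   i=9: 2     …   i=14: 215
  i=15: 115
Match at i=15, j=9: x = 15·17 + 9 = 264.

264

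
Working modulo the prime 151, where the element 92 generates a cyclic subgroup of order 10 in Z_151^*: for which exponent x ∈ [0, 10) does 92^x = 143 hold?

7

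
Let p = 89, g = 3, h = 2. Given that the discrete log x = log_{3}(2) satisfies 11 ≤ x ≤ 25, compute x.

Compute 3^11 mod 89 = 37, then multiply by 3 repeatedly:
  3^11=37  3^12=22  3^13=66  3^14=20  3^15=60
  3^16=2
Found 2 at exponent 16.

16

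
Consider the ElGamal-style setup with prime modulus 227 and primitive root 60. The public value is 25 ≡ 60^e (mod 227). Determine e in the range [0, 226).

54

Baby-step giant-step with m = ceil(sqrt(226)) = 16.
Baby table (60^j mod 227 for j=0..15):
  0:1  1:60  2:195  3:123  4:116  5:150  6:147  7:194
  8:63  9:148  10:27  11:31  12:44  13:143  14:181  15:191
Giant step factor: 60^(-16) ≡ 97 (mod 227).
Scan 25·97^i mod 227 for i = 0, 1, …:
  i=0: 25   i=1: 155   i=2: 53   i=3: 147
Match at i=3, j=6: e = 3·16 + 6 = 54.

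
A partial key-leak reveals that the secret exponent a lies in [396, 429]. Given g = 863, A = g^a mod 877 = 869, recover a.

Compute 863^396 mod 877 = 652, then multiply by 863 repeatedly:
  863^396=652  863^397=519  863^398=627  863^399=869
Found 869 at exponent 399.

399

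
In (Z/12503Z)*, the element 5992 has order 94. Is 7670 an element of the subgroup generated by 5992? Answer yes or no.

no

7670 ∈ ⟨5992⟩ iff 7670^94 ≡ 1 (mod 12503), since |⟨5992⟩| = 94.
7670^94 mod 12503 = 2932.
Since 2932 ≠ 1, 7670 does not lie in the subgroup.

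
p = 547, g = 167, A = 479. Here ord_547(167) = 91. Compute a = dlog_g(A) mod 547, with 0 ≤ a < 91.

Baby-step giant-step with m = ceil(sqrt(91)) = 10.
Baby table (167^j mod 547 for j=0..9):
  0:1  1:167  2:539  3:305  4:64  5:295  6:35  7:375
  8:267  9:282
Giant step factor: 167^(-10) ≡ 263 (mod 547).
Scan 479·263^i mod 547 for i = 0, 1, …:
  i=0: 479   i=1: 167
Match at i=1, j=1: a = 1·10 + 1 = 11.

11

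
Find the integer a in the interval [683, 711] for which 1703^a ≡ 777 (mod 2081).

691

Compute 1703^683 mod 2081 = 1528, then multiply by 1703 repeatedly:
  1703^683=1528  1703^684=934  1703^685=718  1703^686=1207  1703^687=1574
  1703^688=194  1703^689=1584  1703^690=576  1703^691=777
Found 777 at exponent 691.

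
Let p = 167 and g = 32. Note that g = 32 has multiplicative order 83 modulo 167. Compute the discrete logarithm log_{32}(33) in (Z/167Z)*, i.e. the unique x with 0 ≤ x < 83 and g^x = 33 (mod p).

Baby-step giant-step with m = ceil(sqrt(83)) = 10.
Baby table (32^j mod 167 for j=0..9):
  0:1  1:32  2:22  3:36  4:150  5:124  6:127  7:56
  8:122  9:63
Giant step factor: 32^(-10) ≡ 14 (mod 167).
Scan 33·14^i mod 167 for i = 0, 1, …:
  i=0: 33   i=1: 128   i=2: 122
Match at i=2, j=8: x = 2·10 + 8 = 28.

28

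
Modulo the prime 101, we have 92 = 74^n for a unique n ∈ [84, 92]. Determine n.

84

Compute 74^84 mod 101 = 92, then multiply by 74 repeatedly:
  74^84=92
Found 92 at exponent 84.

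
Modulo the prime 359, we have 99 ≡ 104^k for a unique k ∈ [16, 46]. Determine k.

Compute 104^16 mod 359 = 64, then multiply by 104 repeatedly:
  104^16=64  104^17=194  104^18=72  104^19=308  104^20=81
  104^21=167  104^22=136  104^23=143  104^24=153  104^25=116
  104^26=217  104^27=310  104^28=289  104^29=259  104^30=11
  104^31=67  104^32=147  104^33=210  104^34=300  104^35=326
  104^36=158  104^37=277  104^38=88  104^39=177  104^40=99
Found 99 at exponent 40.

40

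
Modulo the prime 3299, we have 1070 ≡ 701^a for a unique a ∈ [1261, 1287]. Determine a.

1276

Compute 701^1261 mod 3299 = 1677, then multiply by 701 repeatedly:
  701^1261=1677  701^1262=1133  701^1263=2473  701^1264=1598  701^1265=1837
  701^1266=1127  701^1267=1566  701^1268=2498  701^1269=2628  701^1270=1386
  701^1271=1680  701^1272=3236  701^1273=2023  701^1274=2852  701^1275=58
  701^1276=1070
Found 1070 at exponent 1276.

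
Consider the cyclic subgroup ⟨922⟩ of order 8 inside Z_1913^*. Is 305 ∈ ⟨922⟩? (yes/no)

yes

305 ∈ ⟨922⟩ iff 305^8 ≡ 1 (mod 1913), since |⟨922⟩| = 8.
305^8 mod 1913 = 1.
Since 1 = 1, 305 lies in the subgroup.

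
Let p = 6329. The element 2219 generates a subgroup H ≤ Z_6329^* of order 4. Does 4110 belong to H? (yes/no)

4110 ∈ ⟨2219⟩ iff 4110^4 ≡ 1 (mod 6329), since |⟨2219⟩| = 4.
4110^4 mod 6329 = 1.
Since 1 = 1, 4110 lies in the subgroup.

yes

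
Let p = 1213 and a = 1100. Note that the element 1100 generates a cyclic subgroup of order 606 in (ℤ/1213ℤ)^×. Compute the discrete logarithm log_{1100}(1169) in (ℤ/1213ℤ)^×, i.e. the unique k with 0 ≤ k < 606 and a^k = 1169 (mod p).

Baby-step giant-step with m = ceil(sqrt(606)) = 25.
Baby table (1100^j mod 1213 for j=0..24):
  0:1  1:1100  2:639  3:573  4:753  5:1034  6:819  7:854
  8:538  9:1069  10:503  11:172  12:1185  13:738  14:303  15:938
  16:750  17:160  18:115  19:348  20:705  21:393  22:472  23:36
  24:784
Giant step factor: 1100^(-25) ≡ 677 (mod 1213).
Scan 1169·677^i mod 1213 for i = 0, 1, …:
  i=0: 1169   i=1: 537   i=2: 862   i=3: 121
  i=4: 646   i=5: 662   i=6: 577   i=7: 43
  i=8: 1212   i=9: 536     …   i=19: 834
  i=20: 573
Match at i=20, j=3: k = 20·25 + 3 = 503.

503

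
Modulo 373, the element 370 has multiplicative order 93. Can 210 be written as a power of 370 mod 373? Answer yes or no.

no

210 ∈ ⟨370⟩ iff 210^93 ≡ 1 (mod 373), since |⟨370⟩| = 93.
210^93 mod 373 = 372.
Since 372 ≠ 1, 210 does not lie in the subgroup.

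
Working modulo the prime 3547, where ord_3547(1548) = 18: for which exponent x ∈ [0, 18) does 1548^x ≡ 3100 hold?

16

Successive powers of 1548 modulo 3547:
  1548^0=1  1548^1=1548  1548^2=2079  1548^3=1163  1548^4=1995  1548^5=2370
  1548^6=1162  1548^7=447  1548^8=291  1548^9=3546  1548^10=1999  1548^11=1468
  1548^12=2384  1548^13=1552  1548^14=1177  1548^15=2385  1548^16=3100
So 1548^16 ≡ 3100 (mod 3547), giving x = 16.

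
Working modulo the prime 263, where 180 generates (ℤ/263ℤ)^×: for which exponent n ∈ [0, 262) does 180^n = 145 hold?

Baby-step giant-step with m = ceil(sqrt(262)) = 17.
Baby table (180^j mod 263 for j=0..16):
  0:1  1:180  2:51  3:238  4:234  5:40  6:99  7:199
  8:52  9:155  10:22  11:15  12:70  13:239  14:151  15:91
  16:74
Giant step factor: 180^(-17) ≡ 82 (mod 263).
Scan 145·82^i mod 263 for i = 0, 1, …:
  i=0: 145   i=1: 55   i=2: 39   i=3: 42
  i=4: 25   i=5: 209   i=6: 43   i=7: 107
  i=8: 95   i=9: 163   i=10: 216   i=11: 91
Match at i=11, j=15: n = 11·17 + 15 = 202.

202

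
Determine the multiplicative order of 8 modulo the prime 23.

11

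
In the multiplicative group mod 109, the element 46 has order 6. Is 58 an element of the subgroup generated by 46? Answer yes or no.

no

58 ∈ ⟨46⟩ iff 58^6 ≡ 1 (mod 109), since |⟨46⟩| = 6.
58^6 mod 109 = 4.
Since 4 ≠ 1, 58 does not lie in the subgroup.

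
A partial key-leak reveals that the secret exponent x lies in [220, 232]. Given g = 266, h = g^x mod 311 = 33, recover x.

231

Compute 266^220 mod 311 = 121, then multiply by 266 repeatedly:
  266^220=121  266^221=153  266^222=268  266^223=69  266^224=5
  266^225=86  266^226=173  266^227=301  266^228=139  266^229=276
  266^230=20  266^231=33
Found 33 at exponent 231.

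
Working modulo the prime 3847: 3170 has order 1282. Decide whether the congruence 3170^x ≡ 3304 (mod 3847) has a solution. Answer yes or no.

yes

3304 ∈ ⟨3170⟩ iff 3304^1282 ≡ 1 (mod 3847), since |⟨3170⟩| = 1282.
3304^1282 mod 3847 = 1.
Since 1 = 1, 3304 lies in the subgroup.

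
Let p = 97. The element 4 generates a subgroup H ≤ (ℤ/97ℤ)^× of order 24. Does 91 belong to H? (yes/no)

⟨4⟩ has order 24; its elements mod 97 are {1, 4, 6, 9, 16, 22, 24, 33, 35, 36, 43, 47, 50, 54, 61, 62, 64, 73, 75, 81, 88, 91, 93, 96}.
91 is in this set.

yes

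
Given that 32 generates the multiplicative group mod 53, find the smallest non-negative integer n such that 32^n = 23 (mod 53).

39

Baby-step giant-step with m = ceil(sqrt(52)) = 8.
Baby table (32^j mod 53 for j=0..7):
  0:1  1:32  2:17  3:14  4:24  5:26  6:37  7:18
Giant step factor: 32^(-8) ≡ 15 (mod 53).
Scan 23·15^i mod 53 for i = 0, 1, …:
  i=0: 23   i=1: 27   i=2: 34   i=3: 33
  i=4: 18
Match at i=4, j=7: n = 4·8 + 7 = 39.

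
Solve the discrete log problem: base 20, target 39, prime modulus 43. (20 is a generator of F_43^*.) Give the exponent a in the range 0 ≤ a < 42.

27

Baby-step giant-step with m = ceil(sqrt(42)) = 7.
Baby table (20^j mod 43 for j=0..6):
  0:1  1:20  2:13  3:2  4:40  5:26  6:4
Giant step factor: 20^(-7) ≡ 7 (mod 43).
Scan 39·7^i mod 43 for i = 0, 1, …:
  i=0: 39   i=1: 15   i=2: 19   i=3: 4
Match at i=3, j=6: a = 3·7 + 6 = 27.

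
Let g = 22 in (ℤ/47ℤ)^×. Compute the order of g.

The order of 22 must divide p − 1 = 46 = 2 · 23.
Divisors: 1, 2, 23, 46.
Check each in increasing order: 22^1 ≡ 22;  22^2 ≡ 14;  22^23 ≡ 46;  22^46 ≡ 1.
Smallest exponent giving 1 is 46.

46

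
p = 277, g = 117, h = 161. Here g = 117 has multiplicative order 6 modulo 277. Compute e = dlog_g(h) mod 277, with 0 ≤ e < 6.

5

Successive powers of 117 modulo 277:
  117^0=1  117^1=117  117^2=116  117^3=276  117^4=160  117^5=161
So 117^5 ≡ 161 (mod 277), giving e = 5.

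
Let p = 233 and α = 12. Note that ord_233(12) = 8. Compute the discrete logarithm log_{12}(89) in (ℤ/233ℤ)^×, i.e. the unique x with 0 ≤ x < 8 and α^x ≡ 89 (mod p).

Successive powers of 12 modulo 233:
  12^0=1  12^1=12  12^2=144  12^3=97  12^4=232  12^5=221
  12^6=89
So 12^6 ≡ 89 (mod 233), giving x = 6.

6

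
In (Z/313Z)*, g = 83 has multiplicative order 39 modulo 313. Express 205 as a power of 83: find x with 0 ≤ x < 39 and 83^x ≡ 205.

Successive powers of 83 modulo 313:
  83^0=1  83^1=83  83^2=3  83^3=249  83^4=9  83^5=121
  83^6=27  83^7=50  83^8=81  83^9=150  83^10=243  83^11=137
  83^12=103  83^13=98  83^14=309  83^15=294  83^16=301  83^17=256
  83^18=277  83^19=142  83^20=205
So 83^20 ≡ 205 (mod 313), giving x = 20.

20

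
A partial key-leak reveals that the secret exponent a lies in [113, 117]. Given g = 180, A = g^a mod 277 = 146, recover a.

Compute 180^113 mod 277 = 127, then multiply by 180 repeatedly:
  180^113=127  180^114=146
Found 146 at exponent 114.

114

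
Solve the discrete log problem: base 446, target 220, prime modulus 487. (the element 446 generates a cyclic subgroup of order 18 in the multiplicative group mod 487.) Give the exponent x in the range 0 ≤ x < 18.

2

Successive powers of 446 modulo 487:
  446^0=1  446^1=446  446^2=220
So 446^2 ≡ 220 (mod 487), giving x = 2.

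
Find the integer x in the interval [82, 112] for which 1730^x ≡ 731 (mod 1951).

Compute 1730^82 mod 1951 = 518, then multiply by 1730 repeatedly:
  1730^82=518  1730^83=631  1730^84=1021  1730^85=675  1730^86=1052
  1730^87=1628  1730^88=1147  1730^89=143  1730^90=1564  1730^91=1634
  1730^92=1772  1730^93=539  1730^94=1843  1730^95=456  1730^96=676
  1730^97=831  1730^98=1694  1730^99=218  1730^100=597  1730^101=731
Found 731 at exponent 101.

101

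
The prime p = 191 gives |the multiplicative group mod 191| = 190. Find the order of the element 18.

The order of 18 must divide p − 1 = 190 = 2 · 5 · 19.
Divisors: 1, 2, 5, 10, 19, 38, 95, 190.
Check each in increasing order: 18^1 ≡ 18;  18^2 ≡ 133;  18^5 ≡ 5;  18^10 ≡ 25;  18^19 ≡ 109;  18^38 ≡ 39;  18^95 ≡ 1.
Smallest exponent giving 1 is 95.

95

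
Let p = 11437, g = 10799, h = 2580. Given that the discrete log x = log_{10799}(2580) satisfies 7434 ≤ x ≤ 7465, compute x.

7436

Compute 10799^7434 mod 11437 = 7777, then multiply by 10799 repeatedly:
  10799^7434=7777  10799^7435=1932  10799^7436=2580
Found 2580 at exponent 7436.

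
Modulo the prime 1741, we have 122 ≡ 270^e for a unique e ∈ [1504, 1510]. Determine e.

1504

Compute 270^1504 mod 1741 = 122, then multiply by 270 repeatedly:
  270^1504=122
Found 122 at exponent 1504.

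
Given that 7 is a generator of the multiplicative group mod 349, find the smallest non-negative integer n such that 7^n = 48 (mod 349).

42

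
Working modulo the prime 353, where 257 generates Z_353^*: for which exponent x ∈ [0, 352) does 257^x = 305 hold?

141

Baby-step giant-step with m = ceil(sqrt(352)) = 19.
Baby table (257^j mod 353 for j=0..18):
  0:1  1:257  2:38  3:235  4:32  5:105  6:157  7:107
  8:318  9:183  10:82  11:247  12:292  13:208  14:153  15:138
  16:166  17:302  18:307
Giant step factor: 257^(-19) ≡ 202 (mod 353).
Scan 305·202^i mod 353 for i = 0, 1, …:
  i=0: 305   i=1: 188   i=2: 205   i=3: 109
  i=4: 132   i=5: 189   i=6: 54   i=7: 318
Match at i=7, j=8: x = 7·19 + 8 = 141.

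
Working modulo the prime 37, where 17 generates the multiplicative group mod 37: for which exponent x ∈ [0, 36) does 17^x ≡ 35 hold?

13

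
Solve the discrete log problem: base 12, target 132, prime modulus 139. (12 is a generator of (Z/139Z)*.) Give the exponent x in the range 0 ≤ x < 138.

83

Baby-step giant-step with m = ceil(sqrt(138)) = 12.
Baby table (12^j mod 139 for j=0..11):
  0:1  1:12  2:5  3:60  4:25  5:22  6:125  7:110
  8:69  9:133  10:67  11:109
Giant step factor: 12^(-12) ≡ 100 (mod 139).
Scan 132·100^i mod 139 for i = 0, 1, …:
  i=0: 132   i=1: 134   i=2: 56   i=3: 40
  i=4: 108   i=5: 97   i=6: 109
Match at i=6, j=11: x = 6·12 + 11 = 83.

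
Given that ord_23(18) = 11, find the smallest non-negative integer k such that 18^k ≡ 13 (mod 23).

3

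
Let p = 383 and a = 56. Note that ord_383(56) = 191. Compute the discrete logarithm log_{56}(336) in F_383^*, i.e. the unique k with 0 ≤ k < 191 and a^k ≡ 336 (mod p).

Baby-step giant-step with m = ceil(sqrt(191)) = 14.
Baby table (56^j mod 383 for j=0..13):
  0:1  1:56  2:72  3:202  4:205  5:373  6:206  7:46
  8:278  9:248  10:100  11:238  12:306  13:284
Giant step factor: 56^(-14) ≡ 242 (mod 383).
Scan 336·242^i mod 383 for i = 0, 1, …:
  i=0: 336   i=1: 116   i=2: 113   i=3: 153
  i=4: 258   i=5: 7   i=6: 162   i=7: 138
  i=8: 75   i=9: 149   i=10: 56
Match at i=10, j=1: k = 10·14 + 1 = 141.

141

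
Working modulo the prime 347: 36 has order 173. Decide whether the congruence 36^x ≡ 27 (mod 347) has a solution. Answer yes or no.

yes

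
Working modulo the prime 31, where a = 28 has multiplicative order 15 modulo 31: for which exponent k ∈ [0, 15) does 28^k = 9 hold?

Successive powers of 28 modulo 31:
  28^0=1  28^1=28  28^2=9
So 28^2 ≡ 9 (mod 31), giving k = 2.

2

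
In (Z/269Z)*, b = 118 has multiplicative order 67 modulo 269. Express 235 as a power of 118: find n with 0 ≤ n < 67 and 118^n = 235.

Baby-step giant-step with m = ceil(sqrt(67)) = 9.
Baby table (118^j mod 269 for j=0..8):
  0:1  1:118  2:205  3:249  4:61  5:204  6:131  7:125
  8:224
Giant step factor: 118^(-9) ≡ 196 (mod 269).
Scan 235·196^i mod 269 for i = 0, 1, …:
  i=0: 235   i=1: 61
Match at i=1, j=4: n = 1·9 + 4 = 13.

13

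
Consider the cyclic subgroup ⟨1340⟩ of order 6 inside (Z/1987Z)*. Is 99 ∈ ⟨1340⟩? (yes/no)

no

99 ∈ ⟨1340⟩ iff 99^6 ≡ 1 (mod 1987), since |⟨1340⟩| = 6.
99^6 mod 1987 = 153.
Since 153 ≠ 1, 99 does not lie in the subgroup.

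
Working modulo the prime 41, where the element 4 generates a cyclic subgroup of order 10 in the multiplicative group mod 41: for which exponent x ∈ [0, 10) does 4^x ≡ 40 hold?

5

Successive powers of 4 modulo 41:
  4^0=1  4^1=4  4^2=16  4^3=23  4^4=10  4^5=40
So 4^5 ≡ 40 (mod 41), giving x = 5.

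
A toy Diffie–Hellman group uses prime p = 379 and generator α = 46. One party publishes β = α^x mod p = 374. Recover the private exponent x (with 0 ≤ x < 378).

Baby-step giant-step with m = ceil(sqrt(378)) = 20.
Baby table (46^j mod 379 for j=0..19):
  0:1  1:46  2:221  3:312  4:329  5:353  6:320  7:318
  8:226  9:163  10:297  11:18  12:70  13:188  14:310  15:237
  16:290  17:75  18:39  19:278
Giant step factor: 46^(-20) ≡ 58 (mod 379).
Scan 374·58^i mod 379 for i = 0, 1, …:
  i=0: 374   i=1: 89   i=2: 235   i=3: 365
  i=4: 325   i=5: 279   i=6: 264   i=7: 152
  i=8: 99   i=9: 57   i=10: 274   i=11: 353
Match at i=11, j=5: x = 11·20 + 5 = 225.

225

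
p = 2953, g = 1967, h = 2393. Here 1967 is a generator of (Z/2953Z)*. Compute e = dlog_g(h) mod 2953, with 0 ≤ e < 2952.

870

Baby-step giant-step with m = ceil(sqrt(2952)) = 55.
Baby table (1967^j mod 2953 for j=0..54):
  0:1  1:1967  2:659  3:2839  4:190  5:1652  6:1184  7:1964
  8:664  9:862  10:532  11:1082  12:2134  13:1365  14:678  15:1823
  16:899  17:2439  18:1841  19:869  20:2489  21:2742  22:1336  23:2695
  24:430  25:1252  26:2835  27:1181  28:1969  29:1640  30:1204  31:2915
  32:2032  33:1535  34:1379  35:1639  36:2190  37:2256  38:2146  39:1345
  40:2680  41:455  42:226  43:1592  44:1284  45:813  46:1598  47:1274
  48:1814  49:914  50:2414  51:2867  52:2112  53:2386  54:945
Giant step factor: 1967^(-55) ≡ 2938 (mod 2953).
Scan 2393·2938^i mod 2953 for i = 0, 1, …:
  i=0: 2393   i=1: 2494   i=2: 979   i=3: 80
  i=4: 1753   i=5: 282   i=6: 1676   i=7: 1437
  i=8: 2069   i=9: 1448     …   i=14: 1127
  i=15: 813
Match at i=15, j=45: e = 15·55 + 45 = 870.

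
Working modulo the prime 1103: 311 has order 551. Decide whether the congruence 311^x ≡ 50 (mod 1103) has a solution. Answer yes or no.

50 ∈ ⟨311⟩ iff 50^551 ≡ 1 (mod 1103), since |⟨311⟩| = 551.
50^551 mod 1103 = 1.
Since 1 = 1, 50 lies in the subgroup.

yes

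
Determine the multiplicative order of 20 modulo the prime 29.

7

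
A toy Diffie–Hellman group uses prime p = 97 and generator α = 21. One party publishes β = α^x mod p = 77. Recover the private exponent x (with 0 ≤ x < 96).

81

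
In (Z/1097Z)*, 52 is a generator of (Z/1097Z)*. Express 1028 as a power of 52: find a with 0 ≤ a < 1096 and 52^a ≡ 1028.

309

Baby-step giant-step with m = ceil(sqrt(1096)) = 34.
Baby table (52^j mod 1097 for j=0..33):
  0:1  1:52  2:510  3:192  4:111  5:287  6:663  7:469
  8:254  9:44  10:94  11:500  12:769  13:496  14:561  15:650
  16:890  17:206  18:839  19:845  20:60  21:926  22:981  23:550
  24:78  25:765  26:288  27:715  28:979  29:446  30:155  31:381
  32:66  33:141
Giant step factor: 52^(-34) ≡ 98 (mod 1097).
Scan 1028·98^i mod 1097 for i = 0, 1, …:
  i=0: 1028   i=1: 917   i=2: 1009   i=3: 152
  i=4: 635   i=5: 798   i=6: 317   i=7: 350
  i=8: 293   i=9: 192
Match at i=9, j=3: a = 9·34 + 3 = 309.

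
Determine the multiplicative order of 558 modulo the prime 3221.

644

The order of 558 must divide p − 1 = 3220 = 2^2 · 5 · 7 · 23.
Divisors: 1, 2, 4, 5, 7, 10, 14, 20, 23, 28, 35, 46, 70, 92, 115, 140, 161, 230, 322, 460, 644, 805, 1610, 3220.
Check each in increasing order: 558^1 ≡ 558;  558^2 ≡ 2148;  558^4 ≡ 1432;  558^5 ≡ 248;  558^7 ≡ 1239;  558^10 ≡ 305;  558^14 ≡ 1925;  558^20 ≡ 2837;  558^23 ≡ 2097;  558^28 ≡ 1475;  558^35 ≡ 1218;  558^46 ≡ 744;  558^70 ≡ 1864;  558^92 ≡ 2745;  558^115 ≡ 338;  558^140 ≡ 2258;  558^161 ≡ 234;  558^230 ≡ 1509;  558^322 ≡ 3220;  558^460 ≡ 3055;  558^644 ≡ 1.
Smallest exponent giving 1 is 644.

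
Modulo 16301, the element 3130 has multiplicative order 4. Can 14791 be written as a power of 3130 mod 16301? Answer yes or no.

14791 ∈ ⟨3130⟩ iff 14791^4 ≡ 1 (mod 16301), since |⟨3130⟩| = 4.
14791^4 mod 16301 = 4845.
Since 4845 ≠ 1, 14791 does not lie in the subgroup.

no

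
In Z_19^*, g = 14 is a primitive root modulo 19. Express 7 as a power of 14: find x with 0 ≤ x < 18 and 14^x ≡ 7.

6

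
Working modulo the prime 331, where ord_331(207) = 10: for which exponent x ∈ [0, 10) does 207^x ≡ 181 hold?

Successive powers of 207 modulo 331:
  207^0=1  207^1=207  207^2=150  207^3=267  207^4=323  207^5=330
  207^6=124  207^7=181
So 207^7 ≡ 181 (mod 331), giving x = 7.

7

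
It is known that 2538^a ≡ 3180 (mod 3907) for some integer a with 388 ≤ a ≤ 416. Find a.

Compute 2538^388 mod 3907 = 1558, then multiply by 2538 repeatedly:
  2538^388=1558  2538^389=320  2538^390=3411  2538^391=3113  2538^392=840
  2538^393=2605  2538^394=846  2538^395=2205  2538^396=1466  2538^397=1244
  2538^398=416  2538^399=918  2538^400=1312  2538^401=1092  2538^402=1433
  2538^403=3444  2538^404=913  2538^405=343  2538^406=3180
Found 3180 at exponent 406.

406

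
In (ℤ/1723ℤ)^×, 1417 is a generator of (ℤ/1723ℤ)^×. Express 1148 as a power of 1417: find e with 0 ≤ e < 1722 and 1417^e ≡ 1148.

Baby-step giant-step with m = ceil(sqrt(1722)) = 42.
Baby table (1417^j mod 1723 for j=0..41):
  0:1  1:1417  2:594  3:874  4:1344  5:533  6:587  7:1293
  8:632  9:1307  10:1517  11:1008  12:1692  13:871  14:539  15:474
  16:1411  17:707  18:756  19:1269  20:1084  21:835  22:1217  23:1489
  24:961  25:567  26:521  27:813  28:1057  29:482  30:686  31:290
  32:856  33:1683  34:179  35:362  36:1223  37:1376  38:1079  39:642
  40:1693  41:565
Giant step factor: 1417^(-42) ≡ 1393 (mod 1723).
Scan 1148·1393^i mod 1723 for i = 0, 1, …:
  i=0: 1148   i=1: 220   i=2: 1489
Match at i=2, j=23: e = 2·42 + 23 = 107.

107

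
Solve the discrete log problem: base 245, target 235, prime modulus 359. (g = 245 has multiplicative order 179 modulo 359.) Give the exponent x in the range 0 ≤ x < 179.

Baby-step giant-step with m = ceil(sqrt(179)) = 14.
Baby table (245^j mod 359 for j=0..13):
  0:1  1:245  2:72  3:49  4:158  5:297  6:247  7:203
  8:193  9:256  10:254  11:123  12:338  13:240
Giant step factor: 245^(-14) ≡ 222 (mod 359).
Scan 235·222^i mod 359 for i = 0, 1, …:
  i=0: 235   i=1: 115   i=2: 41   i=3: 127
  i=4: 192   i=5: 262   i=6: 6   i=7: 255
  i=8: 247
Match at i=8, j=6: x = 8·14 + 6 = 118.

118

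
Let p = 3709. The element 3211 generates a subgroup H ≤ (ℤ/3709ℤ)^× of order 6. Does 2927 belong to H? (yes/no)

no

⟨3211⟩ has order 6; its elements mod 3709 are {1, 498, 499, 3210, 3211, 3708}.
2927 is not in this set.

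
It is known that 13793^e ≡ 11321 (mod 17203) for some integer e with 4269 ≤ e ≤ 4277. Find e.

4269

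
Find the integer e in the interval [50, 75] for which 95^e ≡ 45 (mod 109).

72

Compute 95^50 mod 109 = 84, then multiply by 95 repeatedly:
  95^50=84  95^51=23  95^52=5  95^53=39  95^54=108
  95^55=14  95^56=22  95^57=19  95^58=61  95^59=18
  95^60=75  95^61=40  95^62=94  95^63=101  95^64=3
  95^65=67  95^66=43  95^67=52  95^68=35  95^69=55
  95^70=102  95^71=98  95^72=45
Found 45 at exponent 72.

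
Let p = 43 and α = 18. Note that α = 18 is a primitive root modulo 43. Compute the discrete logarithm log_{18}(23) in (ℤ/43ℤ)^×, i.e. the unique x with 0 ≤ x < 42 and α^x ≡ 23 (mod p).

2

Baby-step giant-step with m = ceil(sqrt(42)) = 7.
Baby table (18^j mod 43 for j=0..6):
  0:1  1:18  2:23  3:27  4:13  5:19  6:41
Giant step factor: 18^(-7) ≡ 37 (mod 43).
Scan 23·37^i mod 43 for i = 0, 1, …:
  i=0: 23
Match at i=0, j=2: x = 0·7 + 2 = 2.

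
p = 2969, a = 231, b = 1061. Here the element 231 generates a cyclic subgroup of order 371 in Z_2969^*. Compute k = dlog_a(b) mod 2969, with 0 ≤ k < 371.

Baby-step giant-step with m = ceil(sqrt(371)) = 20.
Baby table (231^j mod 2969 for j=0..19):
  0:1  1:231  2:2888  3:2072  4:623  5:1401  6:10  7:2310
  8:2159  9:2906  10:292  11:2134  12:100  13:2317  14:807  15:2339
  16:2920  17:557  18:1000  19:2387
Giant step factor: 231^(-20) ≡ 188 (mod 2969).
Scan 1061·188^i mod 2969 for i = 0, 1, …:
  i=0: 1061   i=1: 545   i=2: 1514   i=3: 2577
  i=4: 529   i=5: 1475   i=6: 1183   i=7: 2698
  i=8: 2494   i=9: 2739     …   i=13: 2401
  i=14: 100
Match at i=14, j=12: k = 14·20 + 12 = 292.

292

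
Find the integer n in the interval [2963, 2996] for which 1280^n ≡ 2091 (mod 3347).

Compute 1280^2963 mod 3347 = 1395, then multiply by 1280 repeatedly:
  1280^2963=1395  1280^2964=1649  1280^2965=2110  1280^2966=3118  1280^2967=1416
  1280^2968=1753  1280^2969=1350  1280^2970=948  1280^2971=1826  1280^2972=1074
  1280^2973=2450  1280^2974=3208  1280^2975=2818  1280^2976=2321  1280^2977=2091
Found 2091 at exponent 2977.

2977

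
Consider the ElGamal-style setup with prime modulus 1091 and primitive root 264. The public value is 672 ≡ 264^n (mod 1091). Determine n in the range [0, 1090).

Baby-step giant-step with m = ceil(sqrt(1090)) = 34.
Baby table (264^j mod 1091 for j=0..33):
  0:1  1:264  2:963  3:29  4:19  5:652  6:841  7:551
  8:361  9:387  10:705  11:650  12:313  13:807  14:303  15:349
  16:492  17:59  18:302  19:85  20:620  21:30  22:283  23:524
  24:870  25:570  26:1013  27:137  28:165  29:1011  30:700  31:421
  32:953  33:662
Giant step factor: 264^(-34) ≡ 278 (mod 1091).
Scan 672·278^i mod 1091 for i = 0, 1, …:
  i=0: 672   i=1: 255   i=2: 1066   i=3: 687
  i=4: 61   i=5: 593   i=6: 113   i=7: 866
  i=8: 728   i=9: 549     …   i=14: 577
  i=15: 29
Match at i=15, j=3: n = 15·34 + 3 = 513.

513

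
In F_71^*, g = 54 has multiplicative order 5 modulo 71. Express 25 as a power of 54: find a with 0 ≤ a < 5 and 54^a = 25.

4

Successive powers of 54 modulo 71:
  54^0=1  54^1=54  54^2=5  54^3=57  54^4=25
So 54^4 ≡ 25 (mod 71), giving a = 4.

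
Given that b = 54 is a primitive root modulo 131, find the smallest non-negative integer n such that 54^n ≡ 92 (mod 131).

75

Baby-step giant-step with m = ceil(sqrt(130)) = 12.
Baby table (54^j mod 131 for j=0..11):
  0:1  1:54  2:34  3:2  4:108  5:68  6:4  7:85
  8:5  9:8  10:39  11:10
Giant step factor: 54^(-12) ≡ 41 (mod 131).
Scan 92·41^i mod 131 for i = 0, 1, …:
  i=0: 92   i=1: 104   i=2: 72   i=3: 70
  i=4: 119   i=5: 32   i=6: 2
Match at i=6, j=3: n = 6·12 + 3 = 75.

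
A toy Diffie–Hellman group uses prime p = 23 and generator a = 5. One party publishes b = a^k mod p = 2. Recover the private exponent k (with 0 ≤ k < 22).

2

Successive powers of 5 modulo 23:
  5^0=1  5^1=5  5^2=2
So 5^2 ≡ 2 (mod 23), giving k = 2.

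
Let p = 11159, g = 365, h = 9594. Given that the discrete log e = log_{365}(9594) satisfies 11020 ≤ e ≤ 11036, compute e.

Compute 365^11020 mod 11159 = 9152, then multiply by 365 repeatedly:
  365^11020=9152  365^11021=3939  365^11022=9383  365^11023=10141  365^11024=7836
  365^11025=3436  365^11026=4332  365^11027=7761  365^11028=9538  365^11029=10921
  365^11030=2402  365^11031=6328  365^11032=10966  365^11033=7668  365^11034=9070
  365^11035=7486  365^11036=9594
Found 9594 at exponent 11036.

11036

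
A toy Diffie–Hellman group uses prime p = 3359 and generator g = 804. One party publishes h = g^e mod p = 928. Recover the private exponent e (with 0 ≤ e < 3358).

2948

Baby-step giant-step with m = ceil(sqrt(3358)) = 58.
Baby table (804^j mod 3359 for j=0..57):
  0:1  1:804  2:1488  3:548  4:563  5:2546  6:1353  7:2855
  8:1223  9:2464  10:2605  11:1763  12:3313  13:3324  14:2091  15:1664
  16:974  17:449  18:1583  19:3030  20:845  21:862  22:1094  23:2877
  24:2116  25:1610  26:1225  27:713  28:2222  29:2859  30:1080  31:1698
  32:1438  33:656  34:61  35:2018  36:75  37:3197  38:753  39:792
  40:1917  41:2846  42:705  43:2508  44:1032  45:55  46:553  47:1224
  48:3268  49:734  50:2311  51:517  52:2511  53:85  54:1160  55:2197
  56:2913  57:829
Giant step factor: 804^(-58) ≡ 1464 (mod 3359).
Scan 928·1464^i mod 3359 for i = 0, 1, …:
  i=0: 928   i=1: 1556   i=2: 582   i=3: 2221
  i=4: 32   i=5: 3181   i=6: 1410   i=7: 1814
  i=8: 2086   i=9: 573     …   i=49: 507
  i=50: 3268
Match at i=50, j=48: e = 50·58 + 48 = 2948.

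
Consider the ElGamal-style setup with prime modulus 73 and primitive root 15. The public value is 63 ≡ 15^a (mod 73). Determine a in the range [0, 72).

Baby-step giant-step with m = ceil(sqrt(72)) = 9.
Baby table (15^j mod 73 for j=0..8):
  0:1  1:15  2:6  3:17  4:36  5:29  6:70  7:28
  8:55
Giant step factor: 15^(-9) ≡ 10 (mod 73).
Scan 63·10^i mod 73 for i = 0, 1, …:
  i=0: 63   i=1: 46   i=2: 22   i=3: 1
Match at i=3, j=0: a = 3·9 + 0 = 27.

27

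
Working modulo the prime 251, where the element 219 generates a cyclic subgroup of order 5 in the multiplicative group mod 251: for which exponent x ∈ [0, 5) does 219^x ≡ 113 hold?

3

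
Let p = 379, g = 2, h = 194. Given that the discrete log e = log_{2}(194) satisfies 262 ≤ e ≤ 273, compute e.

Compute 2^262 mod 379 = 301, then multiply by 2 repeatedly:
  2^262=301  2^263=223  2^264=67  2^265=134  2^266=268
  2^267=157  2^268=314  2^269=249  2^270=119  2^271=238
  2^272=97  2^273=194
Found 194 at exponent 273.

273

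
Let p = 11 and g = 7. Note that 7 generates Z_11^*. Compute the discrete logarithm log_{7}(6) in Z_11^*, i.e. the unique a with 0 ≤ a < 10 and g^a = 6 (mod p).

7

Successive powers of 7 modulo 11:
  7^0=1  7^1=7  7^2=5  7^3=2  7^4=3  7^5=10
  7^6=4  7^7=6
So 7^7 ≡ 6 (mod 11), giving a = 7.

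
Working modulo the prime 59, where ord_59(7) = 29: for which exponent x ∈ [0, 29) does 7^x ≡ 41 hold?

4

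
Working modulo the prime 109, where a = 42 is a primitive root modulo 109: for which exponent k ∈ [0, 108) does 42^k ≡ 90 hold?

69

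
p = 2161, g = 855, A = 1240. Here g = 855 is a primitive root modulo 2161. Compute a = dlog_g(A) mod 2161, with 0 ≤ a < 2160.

757

Baby-step giant-step with m = ceil(sqrt(2160)) = 47.
Baby table (855^j mod 2161 for j=0..46):
  0:1  1:855  2:607  3:345  4:1079  5:1959  6:170  7:563
  8:1623  9:303  10:1906  11:236  12:807  13:626  14:1463  15:1807
  16:2031  17:1222  18:1047  19:531  20:195  21:328  22:1671  23:284
  24:788  25:1669  26:735  27:1735  28:979  29:738  30:2139  31:639
  32:1773  33:1054  34:33  35:122  36:582  37:580  38:1031  39:1978
  40:1288  41:1291  42:1695  43:1355  44:229  45:1305  46:699
Giant step factor: 855^(-47) ≡ 1564 (mod 2161).
Scan 1240·1564^i mod 2161 for i = 0, 1, …:
  i=0: 1240   i=1: 943   i=2: 1050   i=3: 2001
  i=4: 436   i=5: 1189   i=6: 1136   i=7: 362
  i=8: 2147   i=9: 1875     …   i=15: 2136
  i=16: 1959
Match at i=16, j=5: a = 16·47 + 5 = 757.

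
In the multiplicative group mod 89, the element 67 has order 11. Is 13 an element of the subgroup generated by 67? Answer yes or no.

no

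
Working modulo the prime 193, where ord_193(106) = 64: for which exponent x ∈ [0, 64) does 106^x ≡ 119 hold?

Baby-step giant-step with m = ceil(sqrt(64)) = 8.
Baby table (106^j mod 193 for j=0..7):
  0:1  1:106  2:42  3:13  4:27  5:160  6:169  7:158
Giant step factor: 106^(-8) ≡ 184 (mod 193).
Scan 119·184^i mod 193 for i = 0, 1, …:
  i=0: 119   i=1: 87   i=2: 182   i=3: 99
  i=4: 74   i=5: 106
Match at i=5, j=1: x = 5·8 + 1 = 41.

41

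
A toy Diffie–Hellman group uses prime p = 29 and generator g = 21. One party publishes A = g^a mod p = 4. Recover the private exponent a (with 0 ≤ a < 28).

Successive powers of 21 modulo 29:
  21^0=1  21^1=21  21^2=6  21^3=10  21^4=7  21^5=2
  21^6=13  21^7=12  21^8=20  21^9=14  21^10=4
So 21^10 ≡ 4 (mod 29), giving a = 10.

10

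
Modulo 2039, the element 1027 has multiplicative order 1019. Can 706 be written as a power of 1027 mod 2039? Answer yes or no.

706 ∈ ⟨1027⟩ iff 706^1019 ≡ 1 (mod 2039), since |⟨1027⟩| = 1019.
706^1019 mod 2039 = 2038.
Since 2038 ≠ 1, 706 does not lie in the subgroup.

no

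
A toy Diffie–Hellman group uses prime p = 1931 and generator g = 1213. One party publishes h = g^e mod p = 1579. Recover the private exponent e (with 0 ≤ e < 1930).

Baby-step giant-step with m = ceil(sqrt(1930)) = 44.
Baby table (1213^j mod 1931 for j=0..43):
  0:1  1:1213  2:1878  3:1365  4:878  5:1033  6:1741  7:1250
  8:415  9:1335  10:1177  11:692  12:1342  13:13  14:321  15:1242
  16:366  17:1759  18:1843  19:1392  20:802  21:1533  22:1907  23:1784
  24:1272  25:67  26:169  27:311  28:698  29:896  30:1626  31:787
  32:717  33:771  34:619  35:1619  36:20  37:1088  38:871  39:266
  40:181  41:1350  42:62  43:1828
Giant step factor: 1213^(-44) ≡ 1170 (mod 1931).
Scan 1579·1170^i mod 1931 for i = 0, 1, …:
  i=0: 1579   i=1: 1394   i=2: 1216   i=3: 1504
  i=4: 539   i=5: 1124   i=6: 69   i=7: 1559
  i=8: 1166   i=9: 934     …   i=25: 337
  i=26: 366
Match at i=26, j=16: e = 26·44 + 16 = 1160.

1160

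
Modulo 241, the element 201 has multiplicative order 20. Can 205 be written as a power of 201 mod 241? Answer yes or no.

yes

⟨201⟩ has order 20; its elements mod 241 are {1, 6, 25, 36, 40, 64, 87, 91, 98, 106, 135, 143, 150, 154, 177, 201, 205, 216, 235, 240}.
205 is in this set.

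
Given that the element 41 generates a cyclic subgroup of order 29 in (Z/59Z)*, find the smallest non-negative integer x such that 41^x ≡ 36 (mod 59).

28

Successive powers of 41 modulo 59:
  41^0=1  41^1=41  41^2=29  41^3=9  41^4=15  41^5=25
  41^6=22  41^7=17  41^8=48  41^9=21  41^10=35  41^11=19
  41^12=12  41^13=20  41^14=53  41^15=49  41^16=3  41^17=5
  41^18=28  41^19=27  41^20=45  41^21=16  41^22=7  41^23=51
  41^24=26  41^25=4  41^26=46  41^27=57  41^28=36
So 41^28 ≡ 36 (mod 59), giving x = 28.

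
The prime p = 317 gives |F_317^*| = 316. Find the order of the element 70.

158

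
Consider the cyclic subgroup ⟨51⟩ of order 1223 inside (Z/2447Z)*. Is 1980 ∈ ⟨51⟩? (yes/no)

1980 ∈ ⟨51⟩ iff 1980^1223 ≡ 1 (mod 2447), since |⟨51⟩| = 1223.
1980^1223 mod 2447 = 1.
Since 1 = 1, 1980 lies in the subgroup.

yes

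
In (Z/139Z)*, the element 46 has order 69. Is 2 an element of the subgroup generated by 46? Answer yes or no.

no

2 ∈ ⟨46⟩ iff 2^69 ≡ 1 (mod 139), since |⟨46⟩| = 69.
2^69 mod 139 = 138.
Since 138 ≠ 1, 2 does not lie in the subgroup.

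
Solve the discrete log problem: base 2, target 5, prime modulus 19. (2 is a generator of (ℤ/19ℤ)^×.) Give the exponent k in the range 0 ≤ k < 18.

Successive powers of 2 modulo 19:
  2^0=1  2^1=2  2^2=4  2^3=8  2^4=16  2^5=13
  2^6=7  2^7=14  2^8=9  2^9=18  2^10=17  2^11=15
  2^12=11  2^13=3  2^14=6  2^15=12  2^16=5
So 2^16 ≡ 5 (mod 19), giving k = 16.

16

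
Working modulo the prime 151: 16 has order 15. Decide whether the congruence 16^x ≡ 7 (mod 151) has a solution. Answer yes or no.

⟨16⟩ has order 15; its elements mod 151 are {1, 2, 4, 8, 16, 19, 32, 38, 59, 64, 76, 85, 105, 118, 128}.
7 is not in this set.

no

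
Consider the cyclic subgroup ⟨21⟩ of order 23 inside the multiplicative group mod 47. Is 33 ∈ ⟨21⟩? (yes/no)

33 ∈ ⟨21⟩ iff 33^23 ≡ 1 (mod 47), since |⟨21⟩| = 23.
33^23 mod 47 = 46.
Since 46 ≠ 1, 33 does not lie in the subgroup.

no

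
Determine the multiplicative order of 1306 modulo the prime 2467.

822

The order of 1306 must divide p − 1 = 2466 = 2 · 3^2 · 137.
Divisors: 1, 2, 3, 6, 9, 18, 137, 274, 411, 822, 1233, 2466.
Check each in increasing order: 1306^1 ≡ 1306;  1306^2 ≡ 939;  1306^3 ≡ 235;  1306^6 ≡ 951;  1306^9 ≡ 1455;  1306^18 ≡ 339;  1306^137 ≡ 217;  1306^274 ≡ 216;  1306^411 ≡ 2466;  1306^822 ≡ 1.
Smallest exponent giving 1 is 822.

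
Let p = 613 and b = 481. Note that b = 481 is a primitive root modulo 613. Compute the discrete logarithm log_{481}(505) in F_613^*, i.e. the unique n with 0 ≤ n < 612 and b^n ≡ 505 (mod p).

446

Baby-step giant-step with m = ceil(sqrt(612)) = 25.
Baby table (481^j mod 613 for j=0..24):
  0:1  1:481  2:260  3:8  4:170  5:241  6:64  7:134
  8:89  9:512  10:459  11:99  12:418  13:607  14:179  15:279
  16:565  17:206  18:393  19:229  20:422  21:79  22:606  23:311
  24:19
Giant step factor: 481^(-25) ≡ 405 (mod 613).
Scan 505·405^i mod 613 for i = 0, 1, …:
  i=0: 505   i=1: 396   i=2: 387   i=3: 420
  i=4: 299   i=5: 334   i=6: 410   i=7: 540
  i=8: 472   i=9: 517     …   i=16: 480
  i=17: 79
Match at i=17, j=21: n = 17·25 + 21 = 446.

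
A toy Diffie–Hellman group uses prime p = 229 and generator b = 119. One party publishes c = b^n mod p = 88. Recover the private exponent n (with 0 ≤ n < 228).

Baby-step giant-step with m = ceil(sqrt(228)) = 16.
Baby table (119^j mod 229 for j=0..15):
  0:1  1:119  2:192  3:177  4:224  5:92  6:185  7:31
  8:25  9:227  10:220  11:74  12:104  13:10  14:45  15:88
Giant step factor: 119^(-16) ≡ 48 (mod 229).
Scan 88·48^i mod 229 for i = 0, 1, …:
  i=0: 88
Match at i=0, j=15: n = 0·16 + 15 = 15.

15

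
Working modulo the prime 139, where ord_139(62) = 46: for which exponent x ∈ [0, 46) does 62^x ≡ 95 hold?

5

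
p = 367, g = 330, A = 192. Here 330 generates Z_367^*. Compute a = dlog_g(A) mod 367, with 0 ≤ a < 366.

45

Baby-step giant-step with m = ceil(sqrt(366)) = 20.
Baby table (330^j mod 367 for j=0..19):
  0:1  1:330  2:268  3:360  4:259  5:326  6:49  7:22
  8:287  9:24  10:213  11:193  12:199  13:344  14:117  15:75
  16:161  17:282  18:209  19:341
Giant step factor: 330^(-20) ≡ 66 (mod 367).
Scan 192·66^i mod 367 for i = 0, 1, …:
  i=0: 192   i=1: 194   i=2: 326
Match at i=2, j=5: a = 2·20 + 5 = 45.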